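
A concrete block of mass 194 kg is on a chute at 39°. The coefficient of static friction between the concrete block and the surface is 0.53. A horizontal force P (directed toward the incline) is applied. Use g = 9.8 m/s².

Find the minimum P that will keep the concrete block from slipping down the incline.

P_min ≈ 372 N

The concrete block tends to slide down (tan θ > μ_s), so at the point of impending slip friction acts up-slope at its limit: f = μ_s N.
Perpendicular to the incline: N = m g cos θ + P sin θ.
Along the incline: P cos θ + μ_s N = m g sin θ, i.e. P cos θ + μ_s (m g cos θ + P sin θ) = m g sin θ.
Solving, P (cos θ + μ_s sin θ) = m g (sin θ − μ_s cos θ), so P = 1900×0.2174/1.111 = 372 N.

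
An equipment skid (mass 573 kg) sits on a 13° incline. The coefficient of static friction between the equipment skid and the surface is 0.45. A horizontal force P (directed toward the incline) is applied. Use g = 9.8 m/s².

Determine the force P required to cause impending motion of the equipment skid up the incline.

P ≈ 4270 N

At impending motion up the slope, friction acts down-slope at its limit: f = μ_s N.
Perpendicular to the incline: N = m g cos θ + P sin θ.
Along the incline: P cos θ = m g sin θ + μ_s N = m g sin θ + μ_s (m g cos θ + P sin θ).
Solving, P (cos θ − μ_s sin θ) = m g (sin θ + μ_s cos θ), so P = 573×9.8×(sin 13° + 0.45 cos 13°)/(cos 13° − 0.45 sin 13°) = 5620×0.6634/0.8731 = 4270 N.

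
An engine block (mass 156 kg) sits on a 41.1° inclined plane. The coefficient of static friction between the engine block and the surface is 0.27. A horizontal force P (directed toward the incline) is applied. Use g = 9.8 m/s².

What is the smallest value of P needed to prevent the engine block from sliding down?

P_min ≈ 745 N

The engine block tends to slide down (tan θ > μ_s), so at the point of impending slip friction acts up-slope at its limit: f = μ_s N.
Perpendicular to the incline: N = m g cos θ + P sin θ.
Along the incline: P cos θ + μ_s N = m g sin θ, i.e. P cos θ + μ_s (m g cos θ + P sin θ) = m g sin θ.
Solving, P (cos θ + μ_s sin θ) = m g (sin θ − μ_s cos θ), so P = 1530×0.4539/0.9311 = 745 N.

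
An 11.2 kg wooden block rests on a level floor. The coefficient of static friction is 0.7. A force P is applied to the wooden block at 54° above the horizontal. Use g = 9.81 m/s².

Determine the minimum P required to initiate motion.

P ≈ 66.6 N

N = m g − P sin α (the pull lifts the wooden block).
At impending slip, P cos α = μ_s N = μ_s (m g − P sin α).
Solving: P (cos α + μ_s sin α) = μ_s m g → P = 0.7×110/(cos 54° + 0.7 sin 54°) = 76.9/1.154 = 66.6 N.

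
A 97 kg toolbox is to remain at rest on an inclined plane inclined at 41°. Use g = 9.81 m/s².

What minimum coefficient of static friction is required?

At the slip threshold m g sin θ = μ_s m g cos θ, so μ_s,min = tan θ.
μ_s,min = tan 41° = 0.869.

μ_s,min ≈ 0.869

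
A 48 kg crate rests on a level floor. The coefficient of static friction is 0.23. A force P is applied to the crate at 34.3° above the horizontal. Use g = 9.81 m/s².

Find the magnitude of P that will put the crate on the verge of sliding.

N = m g − P sin α (the pull lifts the crate).
At impending slip, P cos α = μ_s N = μ_s (m g − P sin α).
Solving: P (cos α + μ_s sin α) = μ_s m g → P = 0.23×471/(cos 34.3° + 0.23 sin 34.3°) = 108/0.9557 = 113 N.

P ≈ 113 N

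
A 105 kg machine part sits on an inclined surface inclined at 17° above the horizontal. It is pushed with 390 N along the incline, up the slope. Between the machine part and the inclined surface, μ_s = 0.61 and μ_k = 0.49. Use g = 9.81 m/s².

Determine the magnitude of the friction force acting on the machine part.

Perpendicular to the surface, N = m g cos θ = 105·9.81·cos 17° = 985 N.
The friction needed for equilibrium is m g sin θ − P = 301.2 − 390 = -88.84 N, measured positive up-slope.
The static-friction ceiling is μ_s N = 0.61 × 985 = 600.9 N.
Since |-88.84| ≤ 600.9 N, static friction is sufficient; f equals the required value, not μ_s N.

f ≈ 88.8 N (down the incline)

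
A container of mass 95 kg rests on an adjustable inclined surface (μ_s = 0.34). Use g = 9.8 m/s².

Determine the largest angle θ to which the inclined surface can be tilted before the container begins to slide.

At the slip threshold, m g sin θ = μ_s · m g cos θ, so tan θ = μ_s.
θ_max = arctan(0.34) = 18.8°.

θ_max ≈ 18.8°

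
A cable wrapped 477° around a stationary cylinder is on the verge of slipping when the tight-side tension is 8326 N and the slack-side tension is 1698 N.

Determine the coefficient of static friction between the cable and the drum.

T₂/T₁ = e^{μβ} → μ = ln(T₂/T₁)/β.
β = 477° = 8.325 rad.
μ = ln(8326/1698)/8.325 = ln(4.903)/8.325 = 0.191.

μ ≈ 0.191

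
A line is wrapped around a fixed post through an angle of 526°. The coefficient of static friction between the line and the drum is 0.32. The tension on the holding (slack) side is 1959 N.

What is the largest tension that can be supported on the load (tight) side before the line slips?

T_max ≈ 37000 N

At impending slip the capstan equation gives T₂/T₁ = e^{μβ} with β in radians.
β = 526° × π/180 = 9.18 rad.
e^{μβ} = e^{0.32×9.18} = 18.87.
T₂ = T₁ · e^{μβ} = 1959 × 18.87 = 37000 N.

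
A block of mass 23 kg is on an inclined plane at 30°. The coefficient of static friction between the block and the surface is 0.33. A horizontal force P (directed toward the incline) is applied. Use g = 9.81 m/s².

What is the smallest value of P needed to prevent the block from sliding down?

P_min ≈ 46.9 N

The block tends to slide down (tan θ > μ_s), so at the point of impending slip friction acts up-slope at its limit: f = μ_s N.
Perpendicular to the incline: N = m g cos θ + P sin θ.
Along the incline: P cos θ + μ_s N = m g sin θ, i.e. P cos θ + μ_s (m g cos θ + P sin θ) = m g sin θ.
Solving, P (cos θ + μ_s sin θ) = m g (sin θ − μ_s cos θ), so P = 226×0.2142/1.031 = 46.9 N.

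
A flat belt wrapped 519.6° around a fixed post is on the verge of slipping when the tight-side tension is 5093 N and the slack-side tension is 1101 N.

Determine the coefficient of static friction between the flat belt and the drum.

μ ≈ 0.169

T₂/T₁ = e^{μβ} → μ = ln(T₂/T₁)/β.
β = 519.6° = 9.069 rad.
μ = ln(5093/1101)/9.069 = ln(4.626)/9.069 = 0.169.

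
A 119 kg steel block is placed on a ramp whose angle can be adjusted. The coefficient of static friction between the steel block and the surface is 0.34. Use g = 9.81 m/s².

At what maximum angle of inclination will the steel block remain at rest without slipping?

At the slip threshold, m g sin θ = μ_s · m g cos θ, so tan θ = μ_s.
θ_max = arctan(0.34) = 18.8°.

θ_max ≈ 18.8°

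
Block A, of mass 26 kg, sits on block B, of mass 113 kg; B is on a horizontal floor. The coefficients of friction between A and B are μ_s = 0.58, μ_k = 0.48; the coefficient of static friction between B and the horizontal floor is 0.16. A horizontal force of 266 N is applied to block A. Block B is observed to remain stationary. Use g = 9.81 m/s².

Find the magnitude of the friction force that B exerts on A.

The normal force B exerts on A is simply A's weight, N₁ = 255.1 N.
Maximum static friction on A from B: μ_s N₁ = 0.58×255.1 = 147.9 N.
P = 266 N exceeds that limit, so A slips over B and the interface friction becomes kinetic: f₁ = μ_k N₁ = 0.48×255.1 = 122 N.
B experiences an equal 122 N forward from A (third law). B is in equilibrium, so the floor supplies f₂ = 122 N of static friction (limit μ_s(m_A+m_B)g = 218.2 N, not exceeded).

f ≈ 122 N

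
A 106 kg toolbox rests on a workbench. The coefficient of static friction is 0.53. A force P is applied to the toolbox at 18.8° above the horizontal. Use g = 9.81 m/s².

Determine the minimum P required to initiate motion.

P ≈ 493 N

N = m g − P sin α (the pull lifts the toolbox).
At impending slip, P cos α = μ_s N = μ_s (m g − P sin α).
Solving: P (cos α + μ_s sin α) = μ_s m g → P = 0.53×1040/(cos 18.8° + 0.53 sin 18.8°) = 551/1.117 = 493 N.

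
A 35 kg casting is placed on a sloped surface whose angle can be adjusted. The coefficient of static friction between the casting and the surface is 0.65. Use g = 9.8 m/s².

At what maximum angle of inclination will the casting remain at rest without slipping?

θ_max ≈ 33°

At the slip threshold, m g sin θ = μ_s · m g cos θ, so tan θ = μ_s.
θ_max = arctan(0.65) = 33°.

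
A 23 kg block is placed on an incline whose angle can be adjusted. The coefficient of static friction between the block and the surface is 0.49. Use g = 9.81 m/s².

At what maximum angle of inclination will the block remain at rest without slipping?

θ_max ≈ 26.1°

At the slip threshold, m g sin θ = μ_s · m g cos θ, so tan θ = μ_s.
θ_max = arctan(0.49) = 26.1°.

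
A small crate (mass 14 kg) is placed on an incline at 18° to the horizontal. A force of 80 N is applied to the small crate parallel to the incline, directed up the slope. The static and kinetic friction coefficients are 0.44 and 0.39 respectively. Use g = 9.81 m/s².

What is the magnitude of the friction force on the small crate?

f ≈ 37.6 N (down the incline)

Perpendicular to the surface, N = m g cos θ = 14·9.81·cos 18° = 130.6 N.
For equilibrium along the incline the friction force must supply f = m g sin θ − P = 42.44 − 80 = -37.56 N (positive meaning up-slope).
The static-friction ceiling is μ_s N = 0.44 × 130.6 = 57.47 N.
Since |-37.56| ≤ 57.47 N, static friction is sufficient; f equals the required value, not μ_s N.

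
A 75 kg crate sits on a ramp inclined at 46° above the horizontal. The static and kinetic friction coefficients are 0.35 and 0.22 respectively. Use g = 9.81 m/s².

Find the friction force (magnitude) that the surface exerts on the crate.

Perpendicular to the surface, N = m g cos θ = 75·9.81·cos 46° = 511.1 N.
Along the slope the weight component is m g sin θ = 529.3 N; friction must supply exactly this, acting up-slope.
Maximum static friction available: μ_s N = 0.35 × 511.1 = 178.9 N.
Since |529.3| > 178.9 N, static friction cannot hold it; the crate slides down the incline and kinetic friction applies: f = μ_k N = 0.22 × 511.1 = 112 N.

f ≈ 112 N (up the incline)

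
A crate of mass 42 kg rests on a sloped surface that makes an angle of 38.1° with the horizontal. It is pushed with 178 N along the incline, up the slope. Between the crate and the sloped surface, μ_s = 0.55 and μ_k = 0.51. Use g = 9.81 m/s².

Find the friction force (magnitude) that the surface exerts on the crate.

Normal force: N = m g cos θ = 42 × 9.81 × cos 38.1° = 324.2 N.
The friction needed for equilibrium is m g sin θ − P = 254.2 − 178 = 76.23 N, measured positive up-slope.
Static friction can supply at most μ_s N = 178.3 N.
Since |76.23| ≤ 178.3 N, static friction is sufficient; f equals the required value, not μ_s N.

f ≈ 76.2 N (up the incline)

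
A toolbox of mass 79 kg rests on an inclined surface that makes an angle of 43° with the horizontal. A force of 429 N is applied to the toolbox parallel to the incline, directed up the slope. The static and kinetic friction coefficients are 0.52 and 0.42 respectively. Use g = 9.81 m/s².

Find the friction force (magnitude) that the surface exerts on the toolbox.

f ≈ 99.5 N (up the incline)

Perpendicular to the surface, N = m g cos θ = 79·9.81·cos 43° = 566.8 N.
For equilibrium along the incline the friction force must supply f = m g sin θ − P = 528.5 − 429 = 99.54 N (positive meaning up-slope).
The static-friction ceiling is μ_s N = 0.52 × 566.8 = 294.7 N.
Since |99.54| ≤ 294.7 N, no slip — friction simply equals what equilibrium demands.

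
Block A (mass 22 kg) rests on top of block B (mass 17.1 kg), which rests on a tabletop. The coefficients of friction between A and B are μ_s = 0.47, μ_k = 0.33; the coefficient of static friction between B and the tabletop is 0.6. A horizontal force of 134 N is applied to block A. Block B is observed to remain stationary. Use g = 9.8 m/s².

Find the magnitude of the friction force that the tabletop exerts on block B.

f ≈ 71.1 N

The normal force B exerts on A is simply A's weight, N₁ = 215.6 N.
So the A–B interface can sustain at most μ_s N₁ = 101.3 N of static friction.
Since P = 134 N > 101.3 N, A slides on B; the A–B friction is kinetic: f₁ = μ_k N₁ = 0.33×215.6 = 71.1 N.
B experiences an equal 71.1 N forward from A (third law). B is in equilibrium, so the floor supplies f₂ = 71.1 N of static friction (limit μ_s(m_A+m_B)g = 229.9 N, not exceeded).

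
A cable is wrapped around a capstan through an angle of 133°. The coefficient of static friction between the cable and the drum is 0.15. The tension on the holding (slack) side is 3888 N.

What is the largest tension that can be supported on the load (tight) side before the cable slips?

T_max ≈ 5510 N

At impending slip the capstan equation gives T₂/T₁ = e^{μβ} with β in radians.
β = 133° × π/180 = 2.321 rad.
e^{μβ} = e^{0.15×2.321} = 1.417.
T₂ = T₁ · e^{μβ} = 3888 × 1.417 = 5510 N.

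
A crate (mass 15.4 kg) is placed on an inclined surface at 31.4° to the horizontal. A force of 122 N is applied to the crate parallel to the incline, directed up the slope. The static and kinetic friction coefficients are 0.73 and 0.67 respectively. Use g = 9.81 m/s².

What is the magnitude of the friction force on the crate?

f ≈ 43.3 N (down the incline)

The normal reaction is N = m g cos θ = 128.9 N.
For equilibrium along the incline the friction force must supply f = m g sin θ − P = 78.71 − 122 = -43.29 N (positive meaning up-slope).
Maximum static friction available: μ_s N = 0.73 × 128.9 = 94.13 N.
Since |-43.29| ≤ 94.13 N, no slip — friction simply equals what equilibrium demands.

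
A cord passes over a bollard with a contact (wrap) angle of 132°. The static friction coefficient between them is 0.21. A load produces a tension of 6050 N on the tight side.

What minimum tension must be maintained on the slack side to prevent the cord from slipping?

T_min ≈ 3730 N

Capstan equation at impending slip: T_tight/T_slack = e^{μβ}.
β = 132° = 2.304 rad; e^{μβ} = e^{0.21×2.304} = 1.622.
T_slack = T_tight / e^{μβ} = 6050 / 1.622 = 3730 N.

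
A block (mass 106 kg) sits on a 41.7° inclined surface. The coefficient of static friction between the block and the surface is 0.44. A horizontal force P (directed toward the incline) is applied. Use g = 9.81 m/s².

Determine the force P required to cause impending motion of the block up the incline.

P ≈ 2280 N

At impending motion up the slope, friction acts down-slope at its limit: f = μ_s N.
Perpendicular to the incline: N = m g cos θ + P sin θ.
Along the incline: P cos θ = m g sin θ + μ_s N = m g sin θ + μ_s (m g cos θ + P sin θ).
Solving, P (cos θ − μ_s sin θ) = m g (sin θ + μ_s cos θ), so P = 106×9.81×(sin 41.7° + 0.44 cos 41.7°)/(cos 41.7° − 0.44 sin 41.7°) = 1040×0.9938/0.4539 = 2280 N.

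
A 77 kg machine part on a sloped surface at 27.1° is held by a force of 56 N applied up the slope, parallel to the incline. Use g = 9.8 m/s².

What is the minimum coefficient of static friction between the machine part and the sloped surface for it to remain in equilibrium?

μ_s,min ≈ 0.428

N = m g cos θ = 671.8 N.
Friction must make up the shortfall along the incline: f = m g sin θ − P = 343.8 − 56 = 287.8 N.
At the threshold f = μ_s N, so μ_s,min = 287.8/671.8 = 0.428.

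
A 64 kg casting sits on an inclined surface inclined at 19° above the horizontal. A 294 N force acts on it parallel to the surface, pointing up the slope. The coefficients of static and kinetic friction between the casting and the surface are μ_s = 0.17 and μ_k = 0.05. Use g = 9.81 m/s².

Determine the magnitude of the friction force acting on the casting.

f ≈ 89.6 N (down the incline)

The normal reaction is N = m g cos θ = 593.6 N.
Parallel to the incline, ΣF = 0 gives f = m g sin θ − P = 204.4 − 294 = -89.6 N (up-slope positive).
Static friction can supply at most μ_s N = 100.9 N.
Since |-89.6| ≤ 100.9 N, the casting remains in static equilibrium and friction takes exactly the required value.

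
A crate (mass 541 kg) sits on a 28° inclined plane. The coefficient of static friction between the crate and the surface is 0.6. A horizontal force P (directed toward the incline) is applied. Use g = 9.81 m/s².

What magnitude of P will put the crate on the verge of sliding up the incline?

At impending motion up the slope, friction acts down-slope at its limit: f = μ_s N.
Perpendicular to the incline: N = m g cos θ + P sin θ.
Along the incline: P cos θ = m g sin θ + μ_s N = m g sin θ + μ_s (m g cos θ + P sin θ).
Solving, P (cos θ − μ_s sin θ) = m g (sin θ + μ_s cos θ), so P = 541×9.81×(sin 28° + 0.6 cos 28°)/(cos 28° − 0.6 sin 28°) = 5310×0.9992/0.6013 = 8820 N.

P ≈ 8820 N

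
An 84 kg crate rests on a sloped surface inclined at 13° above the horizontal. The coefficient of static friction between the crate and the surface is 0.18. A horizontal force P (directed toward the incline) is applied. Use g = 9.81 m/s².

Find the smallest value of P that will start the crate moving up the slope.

At impending motion up the slope, friction acts down-slope at its limit: f = μ_s N.
Perpendicular to the incline: N = m g cos θ + P sin θ.
Along the incline: P cos θ = m g sin θ + μ_s N = m g sin θ + μ_s (m g cos θ + P sin θ).
Solving, P (cos θ − μ_s sin θ) = m g (sin θ + μ_s cos θ), so P = 84×9.81×(sin 13° + 0.18 cos 13°)/(cos 13° − 0.18 sin 13°) = 824×0.4003/0.9339 = 353 N.

P ≈ 353 N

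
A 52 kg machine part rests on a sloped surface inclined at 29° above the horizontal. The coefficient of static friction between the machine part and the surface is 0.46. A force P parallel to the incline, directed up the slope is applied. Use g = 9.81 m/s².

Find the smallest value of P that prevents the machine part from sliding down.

P_min ≈ 42.1 N

The machine part tends to slide down (tan θ > μ_s), so at the point of impending slip friction acts up-slope at its limit: f = μ_s N.
P is parallel to the surface, so N = m g cos θ = 446 N.
Along the incline: P + μ_s N = m g sin θ, so P = 247 − 0.46×446 = 42.1 N.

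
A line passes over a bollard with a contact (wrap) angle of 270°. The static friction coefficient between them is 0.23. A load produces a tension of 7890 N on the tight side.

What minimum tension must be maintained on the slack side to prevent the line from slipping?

T_min ≈ 2670 N

Capstan equation at impending slip: T_tight/T_slack = e^{μβ}.
β = 270° = 4.712 rad; e^{μβ} = e^{0.23×4.712} = 2.956.
T_slack = T_tight / e^{μβ} = 7890 / 2.956 = 2670 N.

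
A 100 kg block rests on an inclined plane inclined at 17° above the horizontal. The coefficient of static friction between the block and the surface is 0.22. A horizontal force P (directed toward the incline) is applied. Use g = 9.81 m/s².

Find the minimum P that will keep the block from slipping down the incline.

P_min ≈ 78.8 N

The block tends to slide down (tan θ > μ_s), so at the point of impending slip friction acts up-slope at its limit: f = μ_s N.
Perpendicular to the incline: N = m g cos θ + P sin θ.
Along the incline: P cos θ + μ_s N = m g sin θ, i.e. P cos θ + μ_s (m g cos θ + P sin θ) = m g sin θ.
Solving, P (cos θ + μ_s sin θ) = m g (sin θ − μ_s cos θ), so P = 981×0.08198/1.021 = 78.8 N.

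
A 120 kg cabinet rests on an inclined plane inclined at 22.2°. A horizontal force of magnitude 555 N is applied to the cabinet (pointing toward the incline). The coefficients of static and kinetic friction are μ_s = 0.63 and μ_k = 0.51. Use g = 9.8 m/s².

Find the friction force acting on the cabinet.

The horizontal push has a component P sin θ into the surface, so N = m g cos θ + P sin θ = 1089 + 209.7 = 1299 N.
Parallel to the incline: P cos θ − m g sin θ = 513.9 − 444.3 = 69.52 N; the friction needed to balance this is 69.52 N acting down the slope.
Maximum static friction: μ_s N = 0.63 × 1299 = 818.1 N.
Since 69.52 N is within the 818.1 N limit, the cabinet stays put and friction is exactly 69.5 N.

f ≈ 69.5 N (down the incline)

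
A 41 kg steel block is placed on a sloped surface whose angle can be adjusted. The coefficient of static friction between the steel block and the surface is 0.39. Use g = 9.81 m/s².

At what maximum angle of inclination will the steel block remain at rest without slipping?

θ_max ≈ 21.3°

At the slip threshold, m g sin θ = μ_s · m g cos θ, so tan θ = μ_s.
θ_max = arctan(0.39) = 21.3°.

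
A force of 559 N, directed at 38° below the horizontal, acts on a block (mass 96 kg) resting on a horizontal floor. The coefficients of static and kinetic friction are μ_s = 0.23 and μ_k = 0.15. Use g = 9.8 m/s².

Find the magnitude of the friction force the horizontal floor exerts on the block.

f ≈ 193 N

N = m g + P sin α = 940.8 + 559×sin 38° = 1285 N.
For equilibrium, f = P cos α = 559×cos 38° = 440.5 N.
μ_s N = 0.23 × 1285 = 295.5 N.
440.5 > 295.5 N → the block slides; f = μ_k N = 0.15×1285 = 193 N.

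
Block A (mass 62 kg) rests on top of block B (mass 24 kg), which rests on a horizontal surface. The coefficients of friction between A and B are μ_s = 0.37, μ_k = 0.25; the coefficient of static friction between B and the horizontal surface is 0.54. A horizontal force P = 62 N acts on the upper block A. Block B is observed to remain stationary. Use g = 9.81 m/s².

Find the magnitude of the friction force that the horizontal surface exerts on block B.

Normal force at the A–B interface: N₁ = m_A g = 608.2 N.
So the A–B interface can sustain at most μ_s N₁ = 225 N of static friction.
Since P = 62 N ≤ 225 N, A does not slip on B; friction on A equals P = 62 N.
By Newton's third law B feels 62 N forward from A. With B stationary, the floor's static friction on B balances it: f₂ = 62 N (well within μ_s(m_A+m_B)g = 455.6 N).

f ≈ 62 N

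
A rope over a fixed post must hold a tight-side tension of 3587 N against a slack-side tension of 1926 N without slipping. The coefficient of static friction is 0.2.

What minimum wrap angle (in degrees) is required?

T₂/T₁ = e^{μβ} → β = ln(T₂/T₁)/μ.
β = ln(3587/1926)/0.2 = 0.6219/0.2 = 3.109 rad.
In degrees: β = 3.109 × 180/π = 178°.

β_min ≈ 178°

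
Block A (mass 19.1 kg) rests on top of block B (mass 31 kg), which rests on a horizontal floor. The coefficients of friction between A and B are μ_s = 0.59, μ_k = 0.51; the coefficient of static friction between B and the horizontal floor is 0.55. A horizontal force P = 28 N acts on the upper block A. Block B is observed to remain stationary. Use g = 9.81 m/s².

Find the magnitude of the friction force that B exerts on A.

Normal force at the A–B interface: N₁ = m_A g = 187.4 N.
So the A–B interface can sustain at most μ_s N₁ = 110.5 N of static friction.
P = 28 N is within that limit, so A and B move together (both at rest); the A–B friction is simply f₁ = P = 28 N.
By Newton's third law B feels 28 N forward from A. With B stationary, the floor's static friction on B balances it: f₂ = 28 N (well within μ_s(m_A+m_B)g = 270.3 N).

f ≈ 28 N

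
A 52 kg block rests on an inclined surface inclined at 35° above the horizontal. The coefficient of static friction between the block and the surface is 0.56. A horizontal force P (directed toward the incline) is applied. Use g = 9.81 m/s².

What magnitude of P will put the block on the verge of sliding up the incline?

P ≈ 1060 N

At impending motion up the slope, friction acts down-slope at its limit: f = μ_s N.
Perpendicular to the incline: N = m g cos θ + P sin θ.
Along the incline: P cos θ = m g sin θ + μ_s N = m g sin θ + μ_s (m g cos θ + P sin θ).
Solving, P (cos θ − μ_s sin θ) = m g (sin θ + μ_s cos θ), so P = 52×9.81×(sin 35° + 0.56 cos 35°)/(cos 35° − 0.56 sin 35°) = 510×1.032/0.4979 = 1060 N.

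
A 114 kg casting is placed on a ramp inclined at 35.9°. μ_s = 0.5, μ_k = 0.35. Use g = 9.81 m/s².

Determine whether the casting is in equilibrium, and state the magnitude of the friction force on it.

N = m g cos θ = 906 N.
Down-slope weight component: m g sin θ = 656 N.
μ_s N = 453 N.
656 > 453 N, so it slides; kinetic friction f = μ_k N = 0.35×906 = 317 N.

f ≈ 317 N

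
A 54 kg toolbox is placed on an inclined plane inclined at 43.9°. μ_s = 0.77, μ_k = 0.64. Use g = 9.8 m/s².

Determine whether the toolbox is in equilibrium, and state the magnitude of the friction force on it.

N = m g cos θ = 381 N.
Down-slope weight component: m g sin θ = 367 N.
μ_s N = 294 N.
367 > 294 N, so it slides; kinetic friction f = μ_k N = 0.64×381 = 244 N.

f ≈ 244 N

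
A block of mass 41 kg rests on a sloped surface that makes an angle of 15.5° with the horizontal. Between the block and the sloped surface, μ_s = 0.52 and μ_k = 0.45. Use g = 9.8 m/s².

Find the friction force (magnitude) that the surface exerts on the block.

Normal force: N = m g cos θ = 41 × 9.8 × cos 15.5° = 387.2 N.
For equilibrium along the incline, friction must balance the weight component: f = m g sin θ = 107.4 N up the slope.
The static-friction ceiling is μ_s N = 0.52 × 387.2 = 201.3 N.
Since |107.4| ≤ 201.3 N, the block remains in static equilibrium and friction takes exactly the required value.

f ≈ 107 N (up the incline)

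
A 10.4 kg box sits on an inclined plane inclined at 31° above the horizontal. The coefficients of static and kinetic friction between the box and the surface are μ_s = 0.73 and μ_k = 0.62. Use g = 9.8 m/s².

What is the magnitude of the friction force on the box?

f ≈ 52.5 N (up the incline)

The normal reaction is N = m g cos θ = 87.36 N.
For equilibrium along the incline, friction must balance the weight component: f = m g sin θ = 52.49 N up the slope.
Maximum static friction available: μ_s N = 0.73 × 87.36 = 63.77 N.
Since |52.49| ≤ 63.77 N, the box remains in static equilibrium and friction takes exactly the required value.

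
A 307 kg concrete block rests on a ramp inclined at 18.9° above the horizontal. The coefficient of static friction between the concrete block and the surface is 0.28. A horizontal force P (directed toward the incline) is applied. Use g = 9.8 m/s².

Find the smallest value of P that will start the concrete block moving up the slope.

P ≈ 2070 N

At impending motion up the slope, friction acts down-slope at its limit: f = μ_s N.
Perpendicular to the incline: N = m g cos θ + P sin θ.
Along the incline: P cos θ = m g sin θ + μ_s N = m g sin θ + μ_s (m g cos θ + P sin θ).
Solving, P (cos θ − μ_s sin θ) = m g (sin θ + μ_s cos θ), so P = 307×9.8×(sin 18.9° + 0.28 cos 18.9°)/(cos 18.9° − 0.28 sin 18.9°) = 3010×0.5888/0.8554 = 2070 N.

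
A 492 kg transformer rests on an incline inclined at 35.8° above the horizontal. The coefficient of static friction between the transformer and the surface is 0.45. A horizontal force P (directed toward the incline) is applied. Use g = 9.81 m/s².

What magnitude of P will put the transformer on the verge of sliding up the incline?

At impending motion up the slope, friction acts down-slope at its limit: f = μ_s N.
Perpendicular to the incline: N = m g cos θ + P sin θ.
Along the incline: P cos θ = m g sin θ + μ_s N = m g sin θ + μ_s (m g cos θ + P sin θ).
Solving, P (cos θ − μ_s sin θ) = m g (sin θ + μ_s cos θ), so P = 492×9.81×(sin 35.8° + 0.45 cos 35.8°)/(cos 35.8° − 0.45 sin 35.8°) = 4830×0.9499/0.5478 = 8370 N.

P ≈ 8370 N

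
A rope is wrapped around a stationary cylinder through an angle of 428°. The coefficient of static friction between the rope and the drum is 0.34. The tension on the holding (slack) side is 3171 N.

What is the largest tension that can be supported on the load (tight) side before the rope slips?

At impending slip the capstan equation gives T₂/T₁ = e^{μβ} with β in radians.
β = 428° × π/180 = 7.47 rad.
e^{μβ} = e^{0.34×7.47} = 12.68.
T₂ = T₁ · e^{μβ} = 3171 × 12.68 = 40200 N.

T_max ≈ 40200 N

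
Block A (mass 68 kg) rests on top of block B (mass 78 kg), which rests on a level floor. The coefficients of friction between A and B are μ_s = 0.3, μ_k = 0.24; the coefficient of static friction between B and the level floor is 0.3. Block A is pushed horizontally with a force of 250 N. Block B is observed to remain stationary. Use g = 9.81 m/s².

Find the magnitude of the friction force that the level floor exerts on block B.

f ≈ 160 N

Normal force at the A–B interface: N₁ = m_A g = 667.1 N.
Maximum static friction on A from B: μ_s N₁ = 0.3×667.1 = 200.1 N.
P = 250 N exceeds that limit, so A slips over B and the interface friction becomes kinetic: f₁ = μ_k N₁ = 0.24×667.1 = 160 N.
By Newton's third law B feels 160 N forward from A. With B stationary, the floor's static friction on B balances it: f₂ = 160 N (well within μ_s(m_A+m_B)g = 429.7 N).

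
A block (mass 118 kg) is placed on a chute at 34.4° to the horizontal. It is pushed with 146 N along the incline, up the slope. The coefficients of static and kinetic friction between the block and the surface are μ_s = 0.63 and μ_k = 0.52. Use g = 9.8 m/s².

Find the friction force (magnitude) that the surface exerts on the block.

f ≈ 507 N (up the incline)

Perpendicular to the surface, N = m g cos θ = 118·9.8·cos 34.4° = 954.2 N.
Parallel to the incline, ΣF = 0 gives f = m g sin θ − P = 653.3 − 146 = 507.3 N (up-slope positive).
Static friction can supply at most μ_s N = 601.1 N.
Since |507.3| ≤ 601.1 N, static friction is sufficient; f equals the required value, not μ_s N.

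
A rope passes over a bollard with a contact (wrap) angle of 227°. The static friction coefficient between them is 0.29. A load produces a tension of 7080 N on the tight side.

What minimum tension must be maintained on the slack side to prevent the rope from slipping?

T_min ≈ 2240 N

Capstan equation at impending slip: T_tight/T_slack = e^{μβ}.
β = 227° = 3.962 rad; e^{μβ} = e^{0.29×3.962} = 3.155.
T_slack = T_tight / e^{μβ} = 7080 / 3.155 = 2240 N.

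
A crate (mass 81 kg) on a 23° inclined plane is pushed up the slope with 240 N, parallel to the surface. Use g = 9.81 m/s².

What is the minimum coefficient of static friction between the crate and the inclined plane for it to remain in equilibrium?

N = m g cos θ = 731.4 N.
Friction must make up the shortfall along the incline: f = m g sin θ − P = 310.5 − 240 = 70.48 N.
At the threshold f = μ_s N, so μ_s,min = 70.48/731.4 = 0.0964.

μ_s,min ≈ 0.0964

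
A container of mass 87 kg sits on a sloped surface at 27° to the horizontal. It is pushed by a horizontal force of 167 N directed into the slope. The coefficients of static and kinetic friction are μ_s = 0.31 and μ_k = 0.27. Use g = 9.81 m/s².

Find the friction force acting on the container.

The horizontal push has a component P sin θ into the surface, so N = m g cos θ + P sin θ = 760.4 + 75.82 = 836.3 N.
Parallel to the incline: P cos θ − m g sin θ = 148.8 − 387.5 = -238.7 N; the friction needed to balance this is 238.7 N acting up the slope.
The limit of static friction is μ_s N = 259.2 N.
Since 238.7 N is within the 259.2 N limit, the container stays put and friction is exactly 239 N.

f ≈ 239 N (up the incline)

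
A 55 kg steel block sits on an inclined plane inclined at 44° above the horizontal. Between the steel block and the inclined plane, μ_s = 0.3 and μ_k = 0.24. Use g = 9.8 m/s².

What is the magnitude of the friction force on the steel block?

f ≈ 93.1 N (up the incline)

Normal force: N = m g cos θ = 55 × 9.8 × cos 44° = 387.7 N.
For equilibrium along the incline, friction must balance the weight component: f = m g sin θ = 374.4 N up the slope.
Maximum static friction available: μ_s N = 0.3 × 387.7 = 116.3 N.
Since |374.4| > 116.3 N, static friction cannot hold it; the steel block slides down the incline and kinetic friction applies: f = μ_k N = 0.24 × 387.7 = 93.1 N.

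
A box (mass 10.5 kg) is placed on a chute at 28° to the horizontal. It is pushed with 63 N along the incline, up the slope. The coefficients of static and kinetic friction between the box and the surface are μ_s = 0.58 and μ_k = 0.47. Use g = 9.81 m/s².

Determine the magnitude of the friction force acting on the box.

Perpendicular to the surface, N = m g cos θ = 10.5·9.81·cos 28° = 90.95 N.
Parallel to the incline, ΣF = 0 gives f = m g sin θ − P = 48.36 − 63 = -14.64 N (up-slope positive).
Static friction can supply at most μ_s N = 52.75 N.
Since |-14.64| ≤ 52.75 N, static friction is sufficient; f equals the required value, not μ_s N.

f ≈ 14.6 N (down the incline)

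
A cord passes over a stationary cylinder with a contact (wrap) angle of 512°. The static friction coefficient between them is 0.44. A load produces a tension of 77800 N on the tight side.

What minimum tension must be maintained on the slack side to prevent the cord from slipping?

T_min ≈ 1530 N

Capstan equation at impending slip: T_tight/T_slack = e^{μβ}.
β = 512° = 8.936 rad; e^{μβ} = e^{0.44×8.936} = 51.
T_slack = T_tight / e^{μβ} = 77800 / 51 = 1530 N.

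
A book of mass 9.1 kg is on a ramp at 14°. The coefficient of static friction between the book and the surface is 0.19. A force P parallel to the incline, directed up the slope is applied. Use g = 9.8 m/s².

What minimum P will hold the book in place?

The book tends to slide down (tan θ > μ_s), so at the point of impending slip friction acts up-slope at its limit: f = μ_s N.
P is parallel to the surface, so N = m g cos θ = 86.5 N.
Along the incline: P + μ_s N = m g sin θ, so P = 21.6 − 0.19×86.5 = 5.13 N.

P_min ≈ 5.13 N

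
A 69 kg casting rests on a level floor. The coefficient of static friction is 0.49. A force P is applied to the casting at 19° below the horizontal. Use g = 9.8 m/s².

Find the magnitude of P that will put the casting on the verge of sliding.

N = m g + P sin α (the push presses the casting into the level floor).
At impending slip, P cos α = μ_s N = μ_s (m g + P sin α).
Solving: P (cos α − μ_s sin α) = μ_s m g → P = 0.49×676/(cos 19° − 0.49 sin 19°) = 331/0.786 = 422 N.

P ≈ 422 N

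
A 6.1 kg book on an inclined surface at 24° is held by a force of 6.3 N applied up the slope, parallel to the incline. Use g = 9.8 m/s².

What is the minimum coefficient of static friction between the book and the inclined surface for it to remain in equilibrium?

N = m g cos θ = 54.61 N.
Friction must make up the shortfall along the incline: f = m g sin θ − P = 24.31 − 6.3 = 18.01 N.
At the threshold f = μ_s N, so μ_s,min = 18.01/54.61 = 0.33.

μ_s,min ≈ 0.33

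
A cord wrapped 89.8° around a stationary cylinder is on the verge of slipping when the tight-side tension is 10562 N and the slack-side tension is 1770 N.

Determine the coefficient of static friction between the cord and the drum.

T₂/T₁ = e^{μβ} → μ = ln(T₂/T₁)/β.
β = 89.8° = 1.567 rad.
μ = ln(10562/1770)/1.567 = ln(5.967)/1.567 = 1.14.

μ ≈ 1.14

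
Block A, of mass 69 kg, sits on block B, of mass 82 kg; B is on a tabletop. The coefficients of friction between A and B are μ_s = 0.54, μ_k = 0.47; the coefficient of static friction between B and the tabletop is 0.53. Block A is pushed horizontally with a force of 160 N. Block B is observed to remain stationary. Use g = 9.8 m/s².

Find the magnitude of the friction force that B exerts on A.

Between the blocks, N₁ = m_A g = 676.2 N.
Maximum static friction on A from B: μ_s N₁ = 0.54×676.2 = 365.1 N.
P = 160 N is within that limit, so A and B move together (both at rest); the A–B friction is simply f₁ = P = 160 N.
By Newton's third law B feels 160 N forward from A. With B stationary, the floor's static friction on B balances it: f₂ = 160 N (well within μ_s(m_A+m_B)g = 784.3 N).

f ≈ 160 N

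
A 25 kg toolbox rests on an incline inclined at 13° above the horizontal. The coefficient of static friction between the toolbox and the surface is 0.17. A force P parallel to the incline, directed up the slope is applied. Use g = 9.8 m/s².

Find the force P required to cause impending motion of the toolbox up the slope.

P ≈ 95.7 N

At impending motion up the slope, friction acts down-slope at its limit: f = μ_s N.
P is parallel to the surface, so N = m g cos θ = 239 N.
Along the incline: P = m g sin θ + μ_s N = 55.1 + 0.17×239 = 95.7 N.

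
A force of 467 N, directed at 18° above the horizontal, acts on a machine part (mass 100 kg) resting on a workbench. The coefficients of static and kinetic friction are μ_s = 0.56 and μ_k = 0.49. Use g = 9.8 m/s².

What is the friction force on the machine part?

f ≈ 444 N

The vertical component of P reduces the normal force: N = m g − P sin α = 980 − 144.3 = 835.7 N.
The horizontal driving force is P cos α = 444.1 N, so equilibrium needs friction f = 444.1 N.
μ_s N = 0.56 × 835.7 = 468 N.
Since 444.1 N does not exceed the limit, the machine part stays at rest and f = 444 N.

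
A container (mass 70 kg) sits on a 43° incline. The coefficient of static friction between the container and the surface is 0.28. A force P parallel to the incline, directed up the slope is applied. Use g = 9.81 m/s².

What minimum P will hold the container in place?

P_min ≈ 328 N

The container tends to slide down (tan θ > μ_s), so at the point of impending slip friction acts up-slope at its limit: f = μ_s N.
P is parallel to the surface, so N = m g cos θ = 502 N.
Along the incline: P + μ_s N = m g sin θ, so P = 468 − 0.28×502 = 328 N.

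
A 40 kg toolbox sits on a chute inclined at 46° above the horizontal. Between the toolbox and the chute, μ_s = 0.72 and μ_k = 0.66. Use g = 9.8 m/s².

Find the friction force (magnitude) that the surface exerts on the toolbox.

Normal force: N = m g cos θ = 40 × 9.8 × cos 46° = 272.3 N.
For equilibrium along the incline, friction must balance the weight component: f = m g sin θ = 282 N up the slope.
Static friction can supply at most μ_s N = 196.1 N.
|282| exceeds 196.1 N, so the toolbox slips down-slope; friction is kinetic, f = μ_k N = 0.66×272.3 = 180 N.

f ≈ 180 N (up the incline)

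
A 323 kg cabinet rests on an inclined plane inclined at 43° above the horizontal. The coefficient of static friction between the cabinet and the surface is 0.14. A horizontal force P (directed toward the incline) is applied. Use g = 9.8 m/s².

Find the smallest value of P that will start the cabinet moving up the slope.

At impending motion up the slope, friction acts down-slope at its limit: f = μ_s N.
Perpendicular to the incline: N = m g cos θ + P sin θ.
Along the incline: P cos θ = m g sin θ + μ_s N = m g sin θ + μ_s (m g cos θ + P sin θ).
Solving, P (cos θ − μ_s sin θ) = m g (sin θ + μ_s cos θ), so P = 323×9.8×(sin 43° + 0.14 cos 43°)/(cos 43° − 0.14 sin 43°) = 3170×0.7844/0.6359 = 3900 N.

P ≈ 3900 N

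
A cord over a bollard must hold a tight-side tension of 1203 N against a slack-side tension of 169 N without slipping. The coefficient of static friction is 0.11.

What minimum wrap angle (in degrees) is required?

T₂/T₁ = e^{μβ} → β = ln(T₂/T₁)/μ.
β = ln(1203/169)/0.11 = 1.963/0.11 = 17.84 rad.
In degrees: β = 17.84 × 180/π = 1020°.

β_min ≈ 1020°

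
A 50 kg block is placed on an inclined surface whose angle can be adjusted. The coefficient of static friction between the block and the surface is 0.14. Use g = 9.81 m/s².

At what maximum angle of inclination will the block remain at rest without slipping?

θ_max ≈ 7.97°

At the slip threshold, m g sin θ = μ_s · m g cos θ, so tan θ = μ_s.
θ_max = arctan(0.14) = 7.97°.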